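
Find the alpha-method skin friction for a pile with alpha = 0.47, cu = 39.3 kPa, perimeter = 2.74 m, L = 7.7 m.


Using Qs = alpha * cu * perimeter * L
Qs = 0.47 * 39.3 * 2.74 * 7.7
Qs = 389.7 kN


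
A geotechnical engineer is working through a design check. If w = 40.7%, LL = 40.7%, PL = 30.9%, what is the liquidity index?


First compute the plasticity index:
PI = LL - PL = 40.7 - 30.9 = 9.8
Then compute the liquidity index:
LI = (w - PL) / PI
LI = (40.7 - 30.9) / 9.8
LI = 1.0


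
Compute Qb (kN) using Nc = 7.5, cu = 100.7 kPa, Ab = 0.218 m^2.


Using Qb = Nc * cu * Ab
Qb = 7.5 * 100.7 * 0.218
Qb = 164.64 kN


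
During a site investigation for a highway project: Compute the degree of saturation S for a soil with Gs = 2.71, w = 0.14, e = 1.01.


Using S = Gs * w / e
S = 2.71 * 0.14 / 1.01
S = 0.3756


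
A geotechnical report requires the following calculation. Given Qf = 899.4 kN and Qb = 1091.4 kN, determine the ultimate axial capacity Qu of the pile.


Result: 1990.8 kN

Derivation:
Using Qu = Qf + Qb
Qu = 899.4 + 1091.4
Qu = 1990.8 kN


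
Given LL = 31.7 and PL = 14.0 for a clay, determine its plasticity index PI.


Result: 17.7

Derivation:
Using PI = LL - PL
PI = 31.7 - 14.0
PI = 17.7


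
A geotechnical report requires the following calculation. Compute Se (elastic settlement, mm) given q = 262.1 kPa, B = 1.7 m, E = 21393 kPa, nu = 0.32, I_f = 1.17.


Using Se = q * B * (1 - nu^2) * I_f / E
1 - nu^2 = 1 - 0.32^2 = 0.8976
Se = 262.1 * 1.7 * 0.8976 * 1.17 / 21393
Se = 0.021873 m
Convert to mm: Se = 0.021873 * 1000 = 21.873 mm


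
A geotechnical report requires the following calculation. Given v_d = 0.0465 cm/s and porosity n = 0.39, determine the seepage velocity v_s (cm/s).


Using v_s = v_d / n
v_s = 0.0465 / 0.39
v_s = 0.11923 cm/s


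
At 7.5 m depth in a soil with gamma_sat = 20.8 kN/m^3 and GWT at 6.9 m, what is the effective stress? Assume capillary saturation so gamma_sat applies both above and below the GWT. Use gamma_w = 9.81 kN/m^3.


Result: 150.11 kPa

Derivation:
Total stress = gamma_sat * depth
sigma = 20.8 * 7.5 = 156.0 kPa
Pore water pressure u = gamma_w * (depth - d_wt)
u = 9.81 * (7.5 - 6.9) = 5.886 kPa
Effective stress = sigma - u
sigma' = 156.0 - 5.886 = 150.11 kPa


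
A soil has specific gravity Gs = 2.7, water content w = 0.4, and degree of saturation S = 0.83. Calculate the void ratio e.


Using the relation e = Gs * w / S
e = 2.7 * 0.4 / 0.83
e = 1.3012


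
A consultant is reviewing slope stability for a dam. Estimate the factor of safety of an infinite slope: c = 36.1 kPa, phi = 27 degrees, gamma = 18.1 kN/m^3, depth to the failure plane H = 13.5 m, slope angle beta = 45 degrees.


Using Fs = c / (gamma*H*sin(beta)*cos(beta)) + tan(phi)/tan(beta)
Cohesion contribution = 36.1 / (18.1*13.5*sin(45)*cos(45))
Cohesion contribution = 0.295478
Friction contribution = tan(27)/tan(45) = 0.509525
Fs = 0.295478 + 0.509525
Fs = 0.805


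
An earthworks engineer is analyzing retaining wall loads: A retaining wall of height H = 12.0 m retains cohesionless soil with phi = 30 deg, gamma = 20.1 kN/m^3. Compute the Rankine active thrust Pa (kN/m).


Compute active earth pressure coefficient:
Ka = tan^2(45 - phi/2) = tan^2(30.0) = 0.333333
Compute active force:
Pa = 0.5 * Ka * gamma * H^2
Pa = 0.5 * 0.333333 * 20.1 * 12.0^2
Pa = 482.4 kN/m


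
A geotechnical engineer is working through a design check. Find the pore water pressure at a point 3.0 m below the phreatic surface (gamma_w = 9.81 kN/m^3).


Using u = gamma_w * h_w
u = 9.81 * 3.0
u = 29.43 kPa


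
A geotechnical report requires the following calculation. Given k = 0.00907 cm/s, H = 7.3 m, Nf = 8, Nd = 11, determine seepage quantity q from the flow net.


Convert k to m/s for unit consistency with H:
k = 0.00907 cm/s = 0.00907 / 100 m/s = 9.07e-05 m/s
Using q = k * H * Nf / Nd
Nf / Nd = 8 / 11 = 0.7273
q = 9.07e-05 * 7.3 * 0.7273
q = 0.0004815 m^3/s per m


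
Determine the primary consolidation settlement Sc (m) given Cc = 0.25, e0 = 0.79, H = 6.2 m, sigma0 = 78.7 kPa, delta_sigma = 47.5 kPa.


Using Sc = Cc * H / (1 + e0) * log10((sigma0 + delta_sigma) / sigma0)
Stress ratio = (78.7 + 47.5) / 78.7 = 1.60356
log10(1.60356) = 0.205085
Cc * H / (1 + e0) = 0.25 * 6.2 / (1 + 0.79) = 0.865922
Sc = 0.865922 * 0.205085
Sc = 0.1776 m


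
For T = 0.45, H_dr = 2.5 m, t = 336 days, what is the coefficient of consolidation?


Result: 0.00837 m^2/day

Derivation:
Using cv = T * H_dr^2 / t
H_dr^2 = 2.5^2 = 6.25
cv = 0.45 * 6.25 / 336
cv = 0.00837 m^2/day


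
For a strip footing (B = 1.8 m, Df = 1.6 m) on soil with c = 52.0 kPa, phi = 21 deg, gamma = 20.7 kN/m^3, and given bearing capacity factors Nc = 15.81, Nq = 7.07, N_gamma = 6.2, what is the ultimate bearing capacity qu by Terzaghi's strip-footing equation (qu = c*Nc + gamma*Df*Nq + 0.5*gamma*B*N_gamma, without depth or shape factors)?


Result: 1171.78 kPa

Derivation:
Compute qu = c*Nc + gamma*Df*Nq + 0.5*gamma*B*N_gamma
Term 1: 52.0 * 15.81 = 822.12
Term 2: 20.7 * 1.6 * 7.07 = 234.1584
Term 3: 0.5 * 20.7 * 1.8 * 6.2 = 115.506
qu = 822.12 + 234.1584 + 115.506
qu = 1171.78 kPa


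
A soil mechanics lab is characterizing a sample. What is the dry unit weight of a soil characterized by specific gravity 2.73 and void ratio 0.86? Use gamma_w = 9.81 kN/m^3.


Using gamma_d = Gs * gamma_w / (1 + e)
gamma_d = 2.73 * 9.81 / (1 + 0.86)
gamma_d = 2.73 * 9.81 / 1.86
gamma_d = 14.399 kN/m^3


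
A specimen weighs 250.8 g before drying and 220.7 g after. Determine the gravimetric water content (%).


Using w = (m_wet - m_dry) / m_dry * 100
m_wet - m_dry = 250.8 - 220.7 = 30.1 g
w = 30.1 / 220.7 * 100
w = 13.64 %


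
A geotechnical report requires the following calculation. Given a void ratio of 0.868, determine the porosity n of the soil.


Using the relation n = e / (1 + e)
n = 0.868 / (1 + 0.868)
n = 0.868 / 1.868
n = 0.4647


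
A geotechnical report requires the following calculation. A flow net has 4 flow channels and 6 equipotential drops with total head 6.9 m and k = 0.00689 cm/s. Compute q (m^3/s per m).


Convert k to m/s for unit consistency with H:
k = 0.00689 cm/s = 0.00689 / 100 m/s = 6.89e-05 m/s
Using q = k * H * Nf / Nd
Nf / Nd = 4 / 6 = 0.6667
q = 6.89e-05 * 6.9 * 0.6667
q = 0.0003169 m^3/s per m


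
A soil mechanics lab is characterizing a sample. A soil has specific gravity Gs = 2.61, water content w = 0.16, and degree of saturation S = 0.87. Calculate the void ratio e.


Result: 0.48

Derivation:
Using the relation e = Gs * w / S
e = 2.61 * 0.16 / 0.87
e = 0.48


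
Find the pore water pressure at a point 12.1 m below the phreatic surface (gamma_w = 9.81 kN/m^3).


Using u = gamma_w * h_w
u = 9.81 * 12.1
u = 118.7 kPa


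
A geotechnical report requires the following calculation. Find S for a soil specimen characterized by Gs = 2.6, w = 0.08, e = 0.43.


Using S = Gs * w / e
S = 2.6 * 0.08 / 0.43
S = 0.4837


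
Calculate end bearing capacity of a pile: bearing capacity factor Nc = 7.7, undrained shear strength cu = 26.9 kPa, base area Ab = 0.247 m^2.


Using Qb = Nc * cu * Ab
Qb = 7.7 * 26.9 * 0.247
Qb = 51.16 kN


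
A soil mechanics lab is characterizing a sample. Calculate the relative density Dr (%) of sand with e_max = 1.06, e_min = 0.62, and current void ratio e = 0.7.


Using Dr = (e_max - e) / (e_max - e_min) * 100
e_max - e = 1.06 - 0.7 = 0.36
e_max - e_min = 1.06 - 0.62 = 0.44
Dr = 0.36 / 0.44 * 100
Dr = 81.82 %


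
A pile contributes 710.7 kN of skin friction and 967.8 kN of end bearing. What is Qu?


Result: 1678.5 kN

Derivation:
Using Qu = Qf + Qb
Qu = 710.7 + 967.8
Qu = 1678.5 kN


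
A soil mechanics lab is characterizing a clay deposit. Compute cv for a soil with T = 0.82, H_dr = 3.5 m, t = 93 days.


Using cv = T * H_dr^2 / t
H_dr^2 = 3.5^2 = 12.25
cv = 0.82 * 12.25 / 93
cv = 0.10801 m^2/day


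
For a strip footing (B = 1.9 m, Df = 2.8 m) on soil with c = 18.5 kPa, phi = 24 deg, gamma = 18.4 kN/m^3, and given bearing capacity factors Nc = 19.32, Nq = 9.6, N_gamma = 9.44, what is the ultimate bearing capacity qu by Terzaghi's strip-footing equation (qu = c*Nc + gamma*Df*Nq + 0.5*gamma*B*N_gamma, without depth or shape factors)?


Compute qu = c*Nc + gamma*Df*Nq + 0.5*gamma*B*N_gamma
Term 1: 18.5 * 19.32 = 357.42
Term 2: 18.4 * 2.8 * 9.6 = 494.592
Term 3: 0.5 * 18.4 * 1.9 * 9.44 = 165.0112
qu = 357.42 + 494.592 + 165.0112
qu = 1017.02 kPa


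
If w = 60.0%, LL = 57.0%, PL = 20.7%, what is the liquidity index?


Result: 1.083

Derivation:
First compute the plasticity index:
PI = LL - PL = 57.0 - 20.7 = 36.3
Then compute the liquidity index:
LI = (w - PL) / PI
LI = (60.0 - 20.7) / 36.3
LI = 1.083


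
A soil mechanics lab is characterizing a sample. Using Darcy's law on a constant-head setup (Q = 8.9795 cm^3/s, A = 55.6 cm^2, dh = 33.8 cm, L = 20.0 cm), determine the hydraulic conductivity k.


Compute hydraulic gradient:
i = dh / L = 33.8 / 20.0 = 1.69
Then apply Darcy's law:
k = Q / (A * i)
k = 8.9795 / (55.6 * 1.69)
k = 8.9795 / 93.964
k = 0.095563 cm/s


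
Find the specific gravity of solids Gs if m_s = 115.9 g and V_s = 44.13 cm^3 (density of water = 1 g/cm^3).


Result: 2.626

Derivation:
Using Gs = m_s / (V_s * rho_w)
Since rho_w = 1 g/cm^3:
Gs = 115.9 / 44.13
Gs = 2.626


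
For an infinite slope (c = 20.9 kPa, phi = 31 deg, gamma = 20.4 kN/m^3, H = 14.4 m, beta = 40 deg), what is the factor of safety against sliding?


Using Fs = c / (gamma*H*sin(beta)*cos(beta)) + tan(phi)/tan(beta)
Cohesion contribution = 20.9 / (20.4*14.4*sin(40)*cos(40))
Cohesion contribution = 0.144488
Friction contribution = tan(31)/tan(40) = 0.716078
Fs = 0.144488 + 0.716078
Fs = 0.861


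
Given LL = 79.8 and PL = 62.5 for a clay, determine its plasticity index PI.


Using PI = LL - PL
PI = 79.8 - 62.5
PI = 17.3


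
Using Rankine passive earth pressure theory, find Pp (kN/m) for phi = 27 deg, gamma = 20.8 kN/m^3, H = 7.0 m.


Result: 1357.03 kN/m

Derivation:
Compute passive earth pressure coefficient:
Kp = tan^2(45 + phi/2) = tan^2(58.5) = 2.66294
Compute passive force:
Pp = 0.5 * Kp * gamma * H^2
Pp = 0.5 * 2.66294 * 20.8 * 7.0^2
Pp = 1357.03 kN/m


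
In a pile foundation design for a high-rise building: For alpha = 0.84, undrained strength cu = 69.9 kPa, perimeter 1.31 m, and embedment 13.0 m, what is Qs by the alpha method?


Using Qs = alpha * cu * perimeter * L
Qs = 0.84 * 69.9 * 1.31 * 13.0
Qs = 999.93 kN


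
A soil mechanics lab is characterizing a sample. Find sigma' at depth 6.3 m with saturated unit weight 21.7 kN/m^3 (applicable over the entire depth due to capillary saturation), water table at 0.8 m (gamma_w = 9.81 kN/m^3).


Total stress = gamma_sat * depth
sigma = 21.7 * 6.3 = 136.71 kPa
Pore water pressure u = gamma_w * (depth - d_wt)
u = 9.81 * (6.3 - 0.8) = 53.955 kPa
Effective stress = sigma - u
sigma' = 136.71 - 53.955 = 82.76 kPa


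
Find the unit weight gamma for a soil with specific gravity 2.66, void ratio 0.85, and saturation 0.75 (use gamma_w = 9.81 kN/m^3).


Result: 17.486 kN/m^3

Derivation:
Using gamma = gamma_w * (Gs + S*e) / (1 + e)
Numerator: Gs + S*e = 2.66 + 0.75*0.85 = 3.2975
Denominator: 1 + e = 1 + 0.85 = 1.85
gamma = 9.81 * 3.2975 / 1.85
gamma = 17.486 kN/m^3


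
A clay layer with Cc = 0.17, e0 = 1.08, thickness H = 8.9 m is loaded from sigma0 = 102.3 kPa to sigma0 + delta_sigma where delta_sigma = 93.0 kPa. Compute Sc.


Result: 0.2043 m

Derivation:
Using Sc = Cc * H / (1 + e0) * log10((sigma0 + delta_sigma) / sigma0)
Stress ratio = (102.3 + 93.0) / 102.3 = 1.90909
log10(1.90909) = 0.280827
Cc * H / (1 + e0) = 0.17 * 8.9 / (1 + 1.08) = 0.727404
Sc = 0.727404 * 0.280827
Sc = 0.2043 m


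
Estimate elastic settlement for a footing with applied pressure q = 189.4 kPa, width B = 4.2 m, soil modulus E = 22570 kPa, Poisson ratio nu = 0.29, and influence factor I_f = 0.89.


Result: 28.73 mm

Derivation:
Using Se = q * B * (1 - nu^2) * I_f / E
1 - nu^2 = 1 - 0.29^2 = 0.9159
Se = 189.4 * 4.2 * 0.9159 * 0.89 / 22570
Se = 0.028730 m
Convert to mm: Se = 0.028730 * 1000 = 28.73 mm


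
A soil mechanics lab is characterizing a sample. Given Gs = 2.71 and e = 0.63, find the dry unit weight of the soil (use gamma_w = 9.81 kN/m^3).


Using gamma_d = Gs * gamma_w / (1 + e)
gamma_d = 2.71 * 9.81 / (1 + 0.63)
gamma_d = 2.71 * 9.81 / 1.63
gamma_d = 16.31 kN/m^3


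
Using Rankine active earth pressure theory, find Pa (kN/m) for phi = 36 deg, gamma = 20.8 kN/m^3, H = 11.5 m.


Compute active earth pressure coefficient:
Ka = tan^2(45 - phi/2) = tan^2(27.0) = 0.259616
Compute active force:
Pa = 0.5 * Ka * gamma * H^2
Pa = 0.5 * 0.259616 * 20.8 * 11.5^2
Pa = 357.08 kN/m


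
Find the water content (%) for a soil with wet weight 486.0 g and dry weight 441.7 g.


Using w = (m_wet - m_dry) / m_dry * 100
m_wet - m_dry = 486.0 - 441.7 = 44.3 g
w = 44.3 / 441.7 * 100
w = 10.03 %


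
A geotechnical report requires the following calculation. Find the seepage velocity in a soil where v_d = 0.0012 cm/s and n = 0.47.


Using v_s = v_d / n
v_s = 0.0012 / 0.47
v_s = 0.00255 cm/s


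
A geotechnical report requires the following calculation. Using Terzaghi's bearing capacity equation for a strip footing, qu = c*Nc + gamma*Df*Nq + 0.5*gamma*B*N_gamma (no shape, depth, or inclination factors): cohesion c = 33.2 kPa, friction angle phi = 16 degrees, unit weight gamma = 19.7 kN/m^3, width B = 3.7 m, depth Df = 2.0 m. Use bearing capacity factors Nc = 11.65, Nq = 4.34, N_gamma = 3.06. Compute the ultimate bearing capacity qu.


Compute qu = c*Nc + gamma*Df*Nq + 0.5*gamma*B*N_gamma
Term 1: 33.2 * 11.65 = 386.78
Term 2: 19.7 * 2.0 * 4.34 = 170.996
Term 3: 0.5 * 19.7 * 3.7 * 3.06 = 111.5217
qu = 386.78 + 170.996 + 111.5217
qu = 669.3 kPa


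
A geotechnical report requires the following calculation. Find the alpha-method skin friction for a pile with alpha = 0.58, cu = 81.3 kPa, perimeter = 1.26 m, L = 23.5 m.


Using Qs = alpha * cu * perimeter * L
Qs = 0.58 * 81.3 * 1.26 * 23.5
Qs = 1396.23 kN


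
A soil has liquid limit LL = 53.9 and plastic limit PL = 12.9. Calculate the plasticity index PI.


Result: 41.0

Derivation:
Using PI = LL - PL
PI = 53.9 - 12.9
PI = 41.0


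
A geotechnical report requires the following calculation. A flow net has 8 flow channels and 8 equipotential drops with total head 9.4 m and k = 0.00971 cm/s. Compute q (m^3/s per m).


Convert k to m/s for unit consistency with H:
k = 0.00971 cm/s = 0.00971 / 100 m/s = 9.71e-05 m/s
Using q = k * H * Nf / Nd
Nf / Nd = 8 / 8 = 1.0
q = 9.71e-05 * 9.4 * 1.0
q = 0.0009127 m^3/s per m


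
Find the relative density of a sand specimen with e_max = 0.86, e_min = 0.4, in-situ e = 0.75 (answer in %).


Using Dr = (e_max - e) / (e_max - e_min) * 100
e_max - e = 0.86 - 0.75 = 0.11
e_max - e_min = 0.86 - 0.4 = 0.46
Dr = 0.11 / 0.46 * 100
Dr = 23.91 %


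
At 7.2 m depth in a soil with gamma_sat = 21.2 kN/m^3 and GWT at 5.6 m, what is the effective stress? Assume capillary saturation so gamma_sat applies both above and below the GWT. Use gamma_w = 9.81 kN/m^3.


Total stress = gamma_sat * depth
sigma = 21.2 * 7.2 = 152.64 kPa
Pore water pressure u = gamma_w * (depth - d_wt)
u = 9.81 * (7.2 - 5.6) = 15.696 kPa
Effective stress = sigma - u
sigma' = 152.64 - 15.696 = 136.94 kPa


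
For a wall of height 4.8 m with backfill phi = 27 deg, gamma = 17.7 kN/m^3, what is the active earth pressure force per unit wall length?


Result: 76.57 kN/m

Derivation:
Compute active earth pressure coefficient:
Ka = tan^2(45 - phi/2) = tan^2(31.5) = 0.375525
Compute active force:
Pa = 0.5 * Ka * gamma * H^2
Pa = 0.5 * 0.375525 * 17.7 * 4.8^2
Pa = 76.57 kN/m


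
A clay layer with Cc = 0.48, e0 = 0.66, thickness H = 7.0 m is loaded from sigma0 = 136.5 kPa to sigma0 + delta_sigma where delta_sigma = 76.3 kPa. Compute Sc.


Using Sc = Cc * H / (1 + e0) * log10((sigma0 + delta_sigma) / sigma0)
Stress ratio = (136.5 + 76.3) / 136.5 = 1.55897
log10(1.55897) = 0.192839
Cc * H / (1 + e0) = 0.48 * 7.0 / (1 + 0.66) = 2.0241
Sc = 2.0241 * 0.192839
Sc = 0.3903 m


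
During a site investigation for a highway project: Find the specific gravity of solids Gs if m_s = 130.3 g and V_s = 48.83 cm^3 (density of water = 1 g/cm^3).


Result: 2.668

Derivation:
Using Gs = m_s / (V_s * rho_w)
Since rho_w = 1 g/cm^3:
Gs = 130.3 / 48.83
Gs = 2.668


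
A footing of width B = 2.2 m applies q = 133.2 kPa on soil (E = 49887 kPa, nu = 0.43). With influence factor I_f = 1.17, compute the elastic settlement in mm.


Using Se = q * B * (1 - nu^2) * I_f / E
1 - nu^2 = 1 - 0.43^2 = 0.8151
Se = 133.2 * 2.2 * 0.8151 * 1.17 / 49887
Se = 0.005602 m
Convert to mm: Se = 0.005602 * 1000 = 5.602 mm


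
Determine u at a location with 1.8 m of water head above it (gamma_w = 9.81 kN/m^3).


Using u = gamma_w * h_w
u = 9.81 * 1.8
u = 17.66 kPa


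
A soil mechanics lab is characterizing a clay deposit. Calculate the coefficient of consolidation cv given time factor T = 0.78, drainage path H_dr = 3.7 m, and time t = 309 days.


Using cv = T * H_dr^2 / t
H_dr^2 = 3.7^2 = 13.69
cv = 0.78 * 13.69 / 309
cv = 0.03456 m^2/day


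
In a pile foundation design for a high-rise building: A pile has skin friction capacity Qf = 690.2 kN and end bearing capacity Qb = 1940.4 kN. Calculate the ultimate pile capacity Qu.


Result: 2630.6 kN

Derivation:
Using Qu = Qf + Qb
Qu = 690.2 + 1940.4
Qu = 2630.6 kN


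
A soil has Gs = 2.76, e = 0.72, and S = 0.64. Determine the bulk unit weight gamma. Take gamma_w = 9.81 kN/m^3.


Result: 18.37 kN/m^3

Derivation:
Using gamma = gamma_w * (Gs + S*e) / (1 + e)
Numerator: Gs + S*e = 2.76 + 0.64*0.72 = 3.2208
Denominator: 1 + e = 1 + 0.72 = 1.72
gamma = 9.81 * 3.2208 / 1.72
gamma = 18.37 kN/m^3


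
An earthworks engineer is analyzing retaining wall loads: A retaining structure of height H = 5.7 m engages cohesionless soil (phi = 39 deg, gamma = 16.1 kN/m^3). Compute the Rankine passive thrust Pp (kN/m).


Result: 1149.62 kN/m

Derivation:
Compute passive earth pressure coefficient:
Kp = tan^2(45 + phi/2) = tan^2(64.5) = 4.395495
Compute passive force:
Pp = 0.5 * Kp * gamma * H^2
Pp = 0.5 * 4.395495 * 16.1 * 5.7^2
Pp = 1149.62 kN/m


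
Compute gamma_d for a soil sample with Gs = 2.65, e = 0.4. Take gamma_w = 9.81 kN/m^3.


Using gamma_d = Gs * gamma_w / (1 + e)
gamma_d = 2.65 * 9.81 / (1 + 0.4)
gamma_d = 2.65 * 9.81 / 1.4
gamma_d = 18.569 kN/m^3


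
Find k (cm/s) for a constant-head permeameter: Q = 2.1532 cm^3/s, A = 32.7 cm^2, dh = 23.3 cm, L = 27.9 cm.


Compute hydraulic gradient:
i = dh / L = 23.3 / 27.9 = 0.835125
Then apply Darcy's law:
k = Q / (A * i)
k = 2.1532 / (32.7 * 0.835125)
k = 2.1532 / 27.3086
k = 0.078847 cm/s


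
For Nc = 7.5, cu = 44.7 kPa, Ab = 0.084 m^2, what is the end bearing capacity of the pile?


Using Qb = Nc * cu * Ab
Qb = 7.5 * 44.7 * 0.084
Qb = 28.16 kN


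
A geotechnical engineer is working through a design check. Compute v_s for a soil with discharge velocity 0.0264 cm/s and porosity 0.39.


Using v_s = v_d / n
v_s = 0.0264 / 0.39
v_s = 0.06769 cm/s


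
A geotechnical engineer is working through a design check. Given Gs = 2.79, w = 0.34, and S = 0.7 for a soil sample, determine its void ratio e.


Using the relation e = Gs * w / S
e = 2.79 * 0.34 / 0.7
e = 1.3551


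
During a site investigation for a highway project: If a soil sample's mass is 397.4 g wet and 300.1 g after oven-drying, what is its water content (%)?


Result: 32.42 %

Derivation:
Using w = (m_wet - m_dry) / m_dry * 100
m_wet - m_dry = 397.4 - 300.1 = 97.3 g
w = 97.3 / 300.1 * 100
w = 32.42 %


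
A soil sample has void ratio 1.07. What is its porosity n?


Using the relation n = e / (1 + e)
n = 1.07 / (1 + 1.07)
n = 1.07 / 2.07
n = 0.5169


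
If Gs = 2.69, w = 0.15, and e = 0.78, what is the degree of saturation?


Using S = Gs * w / e
S = 2.69 * 0.15 / 0.78
S = 0.5173


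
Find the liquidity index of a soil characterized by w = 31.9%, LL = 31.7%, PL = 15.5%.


First compute the plasticity index:
PI = LL - PL = 31.7 - 15.5 = 16.2
Then compute the liquidity index:
LI = (w - PL) / PI
LI = (31.9 - 15.5) / 16.2
LI = 1.012


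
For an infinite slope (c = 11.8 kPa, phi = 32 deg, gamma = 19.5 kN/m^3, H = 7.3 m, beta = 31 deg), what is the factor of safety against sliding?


Using Fs = c / (gamma*H*sin(beta)*cos(beta)) + tan(phi)/tan(beta)
Cohesion contribution = 11.8 / (19.5*7.3*sin(31)*cos(31))
Cohesion contribution = 0.187767
Friction contribution = tan(32)/tan(31) = 1.03996
Fs = 0.187767 + 1.03996
Fs = 1.228


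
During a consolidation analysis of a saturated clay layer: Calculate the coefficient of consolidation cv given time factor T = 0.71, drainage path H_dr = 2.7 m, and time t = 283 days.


Using cv = T * H_dr^2 / t
H_dr^2 = 2.7^2 = 7.29
cv = 0.71 * 7.29 / 283
cv = 0.01829 m^2/day


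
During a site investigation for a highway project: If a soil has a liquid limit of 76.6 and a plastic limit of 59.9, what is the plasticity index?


Using PI = LL - PL
PI = 76.6 - 59.9
PI = 16.7


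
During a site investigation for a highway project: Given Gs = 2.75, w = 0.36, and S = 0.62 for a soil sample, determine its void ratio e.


Using the relation e = Gs * w / S
e = 2.75 * 0.36 / 0.62
e = 1.5968


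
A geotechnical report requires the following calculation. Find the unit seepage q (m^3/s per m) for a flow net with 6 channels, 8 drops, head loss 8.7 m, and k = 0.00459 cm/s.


Convert k to m/s for unit consistency with H:
k = 0.00459 cm/s = 0.00459 / 100 m/s = 4.59e-05 m/s
Using q = k * H * Nf / Nd
Nf / Nd = 6 / 8 = 0.75
q = 4.59e-05 * 8.7 * 0.75
q = 0.0002995 m^3/s per m


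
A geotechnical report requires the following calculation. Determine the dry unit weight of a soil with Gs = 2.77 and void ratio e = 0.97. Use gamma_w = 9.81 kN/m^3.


Result: 13.794 kN/m^3

Derivation:
Using gamma_d = Gs * gamma_w / (1 + e)
gamma_d = 2.77 * 9.81 / (1 + 0.97)
gamma_d = 2.77 * 9.81 / 1.97
gamma_d = 13.794 kN/m^3


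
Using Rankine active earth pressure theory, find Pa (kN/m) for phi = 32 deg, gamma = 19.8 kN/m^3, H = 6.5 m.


Compute active earth pressure coefficient:
Ka = tan^2(45 - phi/2) = tan^2(29.0) = 0.307259
Compute active force:
Pa = 0.5 * Ka * gamma * H^2
Pa = 0.5 * 0.307259 * 19.8 * 6.5^2
Pa = 128.52 kN/m


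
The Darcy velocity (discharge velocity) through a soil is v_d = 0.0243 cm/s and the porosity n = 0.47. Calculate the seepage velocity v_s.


Using v_s = v_d / n
v_s = 0.0243 / 0.47
v_s = 0.0517 cm/s


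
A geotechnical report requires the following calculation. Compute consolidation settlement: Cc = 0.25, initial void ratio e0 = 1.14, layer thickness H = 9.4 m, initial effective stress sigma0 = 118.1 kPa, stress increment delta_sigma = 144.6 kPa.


Result: 0.3813 m

Derivation:
Using Sc = Cc * H / (1 + e0) * log10((sigma0 + delta_sigma) / sigma0)
Stress ratio = (118.1 + 144.6) / 118.1 = 2.22439
log10(2.22439) = 0.34721
Cc * H / (1 + e0) = 0.25 * 9.4 / (1 + 1.14) = 1.09813
Sc = 1.09813 * 0.34721
Sc = 0.3813 m


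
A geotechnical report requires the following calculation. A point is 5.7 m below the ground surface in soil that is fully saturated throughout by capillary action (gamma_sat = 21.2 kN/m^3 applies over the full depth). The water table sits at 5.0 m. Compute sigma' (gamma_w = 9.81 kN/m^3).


Total stress = gamma_sat * depth
sigma = 21.2 * 5.7 = 120.84 kPa
Pore water pressure u = gamma_w * (depth - d_wt)
u = 9.81 * (5.7 - 5.0) = 6.867 kPa
Effective stress = sigma - u
sigma' = 120.84 - 6.867 = 113.97 kPa


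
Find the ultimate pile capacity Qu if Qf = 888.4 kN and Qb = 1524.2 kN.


Using Qu = Qf + Qb
Qu = 888.4 + 1524.2
Qu = 2412.6 kN


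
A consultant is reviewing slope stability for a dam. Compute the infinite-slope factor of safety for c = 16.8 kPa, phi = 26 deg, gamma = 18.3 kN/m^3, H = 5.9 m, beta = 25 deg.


Using Fs = c / (gamma*H*sin(beta)*cos(beta)) + tan(phi)/tan(beta)
Cohesion contribution = 16.8 / (18.3*5.9*sin(25)*cos(25))
Cohesion contribution = 0.40624
Friction contribution = tan(26)/tan(25) = 1.04595
Fs = 0.40624 + 1.04595
Fs = 1.452


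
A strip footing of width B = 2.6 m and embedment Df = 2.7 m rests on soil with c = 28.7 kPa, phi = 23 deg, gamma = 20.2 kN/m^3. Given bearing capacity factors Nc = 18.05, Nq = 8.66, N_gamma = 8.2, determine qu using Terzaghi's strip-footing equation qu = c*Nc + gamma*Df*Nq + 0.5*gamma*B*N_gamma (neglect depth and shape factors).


Result: 1205.68 kPa

Derivation:
Compute qu = c*Nc + gamma*Df*Nq + 0.5*gamma*B*N_gamma
Term 1: 28.7 * 18.05 = 518.035
Term 2: 20.2 * 2.7 * 8.66 = 472.3164
Term 3: 0.5 * 20.2 * 2.6 * 8.2 = 215.332
qu = 518.035 + 472.3164 + 215.332
qu = 1205.68 kPa


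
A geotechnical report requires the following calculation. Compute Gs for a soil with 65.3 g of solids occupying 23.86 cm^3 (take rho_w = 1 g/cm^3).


Using Gs = m_s / (V_s * rho_w)
Since rho_w = 1 g/cm^3:
Gs = 65.3 / 23.86
Gs = 2.737


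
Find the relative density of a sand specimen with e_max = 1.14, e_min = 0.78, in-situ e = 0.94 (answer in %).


Using Dr = (e_max - e) / (e_max - e_min) * 100
e_max - e = 1.14 - 0.94 = 0.2
e_max - e_min = 1.14 - 0.78 = 0.36
Dr = 0.2 / 0.36 * 100
Dr = 55.56 %


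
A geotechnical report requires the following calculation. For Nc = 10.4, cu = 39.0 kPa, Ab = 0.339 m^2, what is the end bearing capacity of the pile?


Result: 137.5 kN

Derivation:
Using Qb = Nc * cu * Ab
Qb = 10.4 * 39.0 * 0.339
Qb = 137.5 kN


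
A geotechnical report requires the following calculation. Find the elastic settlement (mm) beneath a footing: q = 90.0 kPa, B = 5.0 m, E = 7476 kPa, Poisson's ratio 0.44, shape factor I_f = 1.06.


Result: 51.452 mm

Derivation:
Using Se = q * B * (1 - nu^2) * I_f / E
1 - nu^2 = 1 - 0.44^2 = 0.8064
Se = 90.0 * 5.0 * 0.8064 * 1.06 / 7476
Se = 0.051452 m
Convert to mm: Se = 0.051452 * 1000 = 51.452 mm


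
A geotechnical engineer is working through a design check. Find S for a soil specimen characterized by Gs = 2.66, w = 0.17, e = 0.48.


Result: 0.9421

Derivation:
Using S = Gs * w / e
S = 2.66 * 0.17 / 0.48
S = 0.9421


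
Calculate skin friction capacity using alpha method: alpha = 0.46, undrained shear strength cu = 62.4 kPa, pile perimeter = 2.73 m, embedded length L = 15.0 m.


Using Qs = alpha * cu * perimeter * L
Qs = 0.46 * 62.4 * 2.73 * 15.0
Qs = 1175.43 kN


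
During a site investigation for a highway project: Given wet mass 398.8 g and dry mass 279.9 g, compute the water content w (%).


Result: 42.48 %

Derivation:
Using w = (m_wet - m_dry) / m_dry * 100
m_wet - m_dry = 398.8 - 279.9 = 118.9 g
w = 118.9 / 279.9 * 100
w = 42.48 %


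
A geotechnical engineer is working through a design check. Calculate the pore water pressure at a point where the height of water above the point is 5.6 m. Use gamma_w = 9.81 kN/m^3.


Result: 54.94 kPa

Derivation:
Using u = gamma_w * h_w
u = 9.81 * 5.6
u = 54.94 kPa


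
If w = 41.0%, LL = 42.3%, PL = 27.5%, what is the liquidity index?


Result: 0.912

Derivation:
First compute the plasticity index:
PI = LL - PL = 42.3 - 27.5 = 14.8
Then compute the liquidity index:
LI = (w - PL) / PI
LI = (41.0 - 27.5) / 14.8
LI = 0.912


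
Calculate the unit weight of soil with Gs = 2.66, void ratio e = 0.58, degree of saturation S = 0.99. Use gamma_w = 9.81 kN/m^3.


Using gamma = gamma_w * (Gs + S*e) / (1 + e)
Numerator: Gs + S*e = 2.66 + 0.99*0.58 = 3.2342
Denominator: 1 + e = 1 + 0.58 = 1.58
gamma = 9.81 * 3.2342 / 1.58
gamma = 20.081 kN/m^3


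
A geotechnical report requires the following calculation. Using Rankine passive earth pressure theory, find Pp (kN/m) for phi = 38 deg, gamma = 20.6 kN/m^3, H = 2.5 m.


Compute passive earth pressure coefficient:
Kp = tan^2(45 + phi/2) = tan^2(64.0) = 4.203746
Compute passive force:
Pp = 0.5 * Kp * gamma * H^2
Pp = 0.5 * 4.203746 * 20.6 * 2.5^2
Pp = 270.62 kN/m


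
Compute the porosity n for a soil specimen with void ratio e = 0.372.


Using the relation n = e / (1 + e)
n = 0.372 / (1 + 0.372)
n = 0.372 / 1.372
n = 0.2711


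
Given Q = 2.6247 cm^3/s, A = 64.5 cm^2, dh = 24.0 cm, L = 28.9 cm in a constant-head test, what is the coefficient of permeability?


Compute hydraulic gradient:
i = dh / L = 24.0 / 28.9 = 0.83045
Then apply Darcy's law:
k = Q / (A * i)
k = 2.6247 / (64.5 * 0.83045)
k = 2.6247 / 53.564
k = 0.049001 cm/s


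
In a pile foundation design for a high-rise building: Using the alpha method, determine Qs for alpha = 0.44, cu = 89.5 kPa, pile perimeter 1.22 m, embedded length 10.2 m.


Using Qs = alpha * cu * perimeter * L
Qs = 0.44 * 89.5 * 1.22 * 10.2
Qs = 490.04 kN


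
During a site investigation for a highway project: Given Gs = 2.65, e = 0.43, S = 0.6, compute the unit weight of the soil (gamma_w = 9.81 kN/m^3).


Result: 19.949 kN/m^3

Derivation:
Using gamma = gamma_w * (Gs + S*e) / (1 + e)
Numerator: Gs + S*e = 2.65 + 0.6*0.43 = 2.908
Denominator: 1 + e = 1 + 0.43 = 1.43
gamma = 9.81 * 2.908 / 1.43
gamma = 19.949 kN/m^3


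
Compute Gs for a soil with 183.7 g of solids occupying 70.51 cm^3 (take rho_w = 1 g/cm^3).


Result: 2.605

Derivation:
Using Gs = m_s / (V_s * rho_w)
Since rho_w = 1 g/cm^3:
Gs = 183.7 / 70.51
Gs = 2.605


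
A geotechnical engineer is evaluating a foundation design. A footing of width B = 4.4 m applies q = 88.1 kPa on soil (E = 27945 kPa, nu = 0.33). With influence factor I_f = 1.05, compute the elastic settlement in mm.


Using Se = q * B * (1 - nu^2) * I_f / E
1 - nu^2 = 1 - 0.33^2 = 0.8911
Se = 88.1 * 4.4 * 0.8911 * 1.05 / 27945
Se = 0.012979 m
Convert to mm: Se = 0.012979 * 1000 = 12.979 mm


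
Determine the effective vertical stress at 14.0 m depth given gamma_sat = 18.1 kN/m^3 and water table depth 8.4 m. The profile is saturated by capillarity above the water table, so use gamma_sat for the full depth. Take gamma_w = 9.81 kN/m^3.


Total stress = gamma_sat * depth
sigma = 18.1 * 14.0 = 253.4 kPa
Pore water pressure u = gamma_w * (depth - d_wt)
u = 9.81 * (14.0 - 8.4) = 54.936 kPa
Effective stress = sigma - u
sigma' = 253.4 - 54.936 = 198.46 kPa


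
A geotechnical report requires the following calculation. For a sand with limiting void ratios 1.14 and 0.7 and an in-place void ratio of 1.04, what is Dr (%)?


Using Dr = (e_max - e) / (e_max - e_min) * 100
e_max - e = 1.14 - 1.04 = 0.1
e_max - e_min = 1.14 - 0.7 = 0.44
Dr = 0.1 / 0.44 * 100
Dr = 22.73 %


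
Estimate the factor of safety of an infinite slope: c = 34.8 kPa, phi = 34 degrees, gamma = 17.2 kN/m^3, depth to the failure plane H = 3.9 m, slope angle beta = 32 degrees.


Using Fs = c / (gamma*H*sin(beta)*cos(beta)) + tan(phi)/tan(beta)
Cohesion contribution = 34.8 / (17.2*3.9*sin(32)*cos(32))
Cohesion contribution = 1.1544
Friction contribution = tan(34)/tan(32) = 1.07944
Fs = 1.1544 + 1.07944
Fs = 2.234


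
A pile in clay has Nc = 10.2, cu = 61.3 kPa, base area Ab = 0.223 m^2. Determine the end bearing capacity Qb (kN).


Using Qb = Nc * cu * Ab
Qb = 10.2 * 61.3 * 0.223
Qb = 139.43 kN


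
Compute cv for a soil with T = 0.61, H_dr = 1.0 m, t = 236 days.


Using cv = T * H_dr^2 / t
H_dr^2 = 1.0^2 = 1.0
cv = 0.61 * 1.0 / 236
cv = 0.00258 m^2/day


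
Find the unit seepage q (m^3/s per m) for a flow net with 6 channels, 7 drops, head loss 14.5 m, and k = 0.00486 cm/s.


Convert k to m/s for unit consistency with H:
k = 0.00486 cm/s = 0.00486 / 100 m/s = 4.86e-05 m/s
Using q = k * H * Nf / Nd
Nf / Nd = 6 / 7 = 0.8571
q = 4.86e-05 * 14.5 * 0.8571
q = 0.000604 m^3/s per m


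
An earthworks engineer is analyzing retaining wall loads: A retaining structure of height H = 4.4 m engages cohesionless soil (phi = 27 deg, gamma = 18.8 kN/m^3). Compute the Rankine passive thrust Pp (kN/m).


Compute passive earth pressure coefficient:
Kp = tan^2(45 + phi/2) = tan^2(58.5) = 2.66294
Compute passive force:
Pp = 0.5 * Kp * gamma * H^2
Pp = 0.5 * 2.66294 * 18.8 * 4.4^2
Pp = 484.61 kN/m


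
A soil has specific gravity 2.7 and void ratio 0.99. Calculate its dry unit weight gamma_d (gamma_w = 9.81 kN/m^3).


Result: 13.31 kN/m^3

Derivation:
Using gamma_d = Gs * gamma_w / (1 + e)
gamma_d = 2.7 * 9.81 / (1 + 0.99)
gamma_d = 2.7 * 9.81 / 1.99
gamma_d = 13.31 kN/m^3


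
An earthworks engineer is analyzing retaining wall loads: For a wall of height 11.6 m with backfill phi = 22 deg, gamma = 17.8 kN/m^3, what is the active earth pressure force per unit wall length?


Compute active earth pressure coefficient:
Ka = tan^2(45 - phi/2) = tan^2(34.0) = 0.454962
Compute active force:
Pa = 0.5 * Ka * gamma * H^2
Pa = 0.5 * 0.454962 * 17.8 * 11.6^2
Pa = 544.85 kN/m


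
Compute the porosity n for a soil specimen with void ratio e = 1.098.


Using the relation n = e / (1 + e)
n = 1.098 / (1 + 1.098)
n = 1.098 / 2.098
n = 0.5234


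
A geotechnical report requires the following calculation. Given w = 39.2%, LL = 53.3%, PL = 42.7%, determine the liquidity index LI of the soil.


Result: -0.33

Derivation:
First compute the plasticity index:
PI = LL - PL = 53.3 - 42.7 = 10.6
Then compute the liquidity index:
LI = (w - PL) / PI
LI = (39.2 - 42.7) / 10.6
LI = -0.33


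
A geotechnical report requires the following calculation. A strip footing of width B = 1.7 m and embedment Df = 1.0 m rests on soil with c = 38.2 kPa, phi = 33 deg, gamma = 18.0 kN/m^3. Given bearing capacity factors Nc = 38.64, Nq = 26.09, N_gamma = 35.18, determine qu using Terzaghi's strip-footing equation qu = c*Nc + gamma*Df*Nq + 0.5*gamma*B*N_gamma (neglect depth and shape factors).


Compute qu = c*Nc + gamma*Df*Nq + 0.5*gamma*B*N_gamma
Term 1: 38.2 * 38.64 = 1476.048
Term 2: 18.0 * 1.0 * 26.09 = 469.62
Term 3: 0.5 * 18.0 * 1.7 * 35.18 = 538.254
qu = 1476.048 + 469.62 + 538.254
qu = 2483.92 kPa


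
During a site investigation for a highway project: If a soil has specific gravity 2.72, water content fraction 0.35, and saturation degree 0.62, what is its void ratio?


Result: 1.5355

Derivation:
Using the relation e = Gs * w / S
e = 2.72 * 0.35 / 0.62
e = 1.5355


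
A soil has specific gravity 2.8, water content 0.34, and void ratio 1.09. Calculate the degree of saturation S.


Result: 0.8734

Derivation:
Using S = Gs * w / e
S = 2.8 * 0.34 / 1.09
S = 0.8734


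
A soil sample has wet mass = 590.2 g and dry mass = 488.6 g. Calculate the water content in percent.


Using w = (m_wet - m_dry) / m_dry * 100
m_wet - m_dry = 590.2 - 488.6 = 101.6 g
w = 101.6 / 488.6 * 100
w = 20.79 %


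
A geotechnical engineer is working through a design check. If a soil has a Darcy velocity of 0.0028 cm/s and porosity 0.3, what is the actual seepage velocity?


Using v_s = v_d / n
v_s = 0.0028 / 0.3
v_s = 0.00933 cm/s


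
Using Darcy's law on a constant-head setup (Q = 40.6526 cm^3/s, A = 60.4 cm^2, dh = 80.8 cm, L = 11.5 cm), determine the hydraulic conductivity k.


Compute hydraulic gradient:
i = dh / L = 80.8 / 11.5 = 7.02609
Then apply Darcy's law:
k = Q / (A * i)
k = 40.6526 / (60.4 * 7.02609)
k = 40.6526 / 424.376
k = 0.095794 cm/s


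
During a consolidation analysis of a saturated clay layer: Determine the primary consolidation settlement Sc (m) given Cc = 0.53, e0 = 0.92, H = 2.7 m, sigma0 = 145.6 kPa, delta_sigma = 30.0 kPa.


Result: 0.0606 m

Derivation:
Using Sc = Cc * H / (1 + e0) * log10((sigma0 + delta_sigma) / sigma0)
Stress ratio = (145.6 + 30.0) / 145.6 = 1.20604
log10(1.20604) = 0.0813631
Cc * H / (1 + e0) = 0.53 * 2.7 / (1 + 0.92) = 0.745313
Sc = 0.745313 * 0.0813631
Sc = 0.0606 m


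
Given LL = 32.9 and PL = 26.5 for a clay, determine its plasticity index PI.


Using PI = LL - PL
PI = 32.9 - 26.5
PI = 6.4


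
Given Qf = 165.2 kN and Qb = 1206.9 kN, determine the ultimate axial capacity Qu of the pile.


Result: 1372.1 kN

Derivation:
Using Qu = Qf + Qb
Qu = 165.2 + 1206.9
Qu = 1372.1 kN


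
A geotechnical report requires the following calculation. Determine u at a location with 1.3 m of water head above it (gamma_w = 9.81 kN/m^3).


Using u = gamma_w * h_w
u = 9.81 * 1.3
u = 12.75 kPa


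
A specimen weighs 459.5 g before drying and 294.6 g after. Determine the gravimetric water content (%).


Using w = (m_wet - m_dry) / m_dry * 100
m_wet - m_dry = 459.5 - 294.6 = 164.9 g
w = 164.9 / 294.6 * 100
w = 55.97 %


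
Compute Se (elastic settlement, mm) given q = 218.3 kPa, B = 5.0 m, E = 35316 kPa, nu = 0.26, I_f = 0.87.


Result: 25.071 mm

Derivation:
Using Se = q * B * (1 - nu^2) * I_f / E
1 - nu^2 = 1 - 0.26^2 = 0.9324
Se = 218.3 * 5.0 * 0.9324 * 0.87 / 35316
Se = 0.025071 m
Convert to mm: Se = 0.025071 * 1000 = 25.071 mm


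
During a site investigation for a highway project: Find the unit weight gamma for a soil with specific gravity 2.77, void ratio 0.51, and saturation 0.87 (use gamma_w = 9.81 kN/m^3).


Result: 20.878 kN/m^3

Derivation:
Using gamma = gamma_w * (Gs + S*e) / (1 + e)
Numerator: Gs + S*e = 2.77 + 0.87*0.51 = 3.2137
Denominator: 1 + e = 1 + 0.51 = 1.51
gamma = 9.81 * 3.2137 / 1.51
gamma = 20.878 kN/m^3


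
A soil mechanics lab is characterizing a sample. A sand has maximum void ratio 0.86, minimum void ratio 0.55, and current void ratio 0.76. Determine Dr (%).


Using Dr = (e_max - e) / (e_max - e_min) * 100
e_max - e = 0.86 - 0.76 = 0.1
e_max - e_min = 0.86 - 0.55 = 0.31
Dr = 0.1 / 0.31 * 100
Dr = 32.26 %


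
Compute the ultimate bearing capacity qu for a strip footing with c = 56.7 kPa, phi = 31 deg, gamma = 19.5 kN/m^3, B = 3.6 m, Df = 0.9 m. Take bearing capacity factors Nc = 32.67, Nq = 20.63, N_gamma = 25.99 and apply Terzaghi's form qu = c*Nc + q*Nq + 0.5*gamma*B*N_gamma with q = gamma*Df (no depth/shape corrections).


Compute qu = c*Nc + gamma*Df*Nq + 0.5*gamma*B*N_gamma
Term 1: 56.7 * 32.67 = 1852.389
Term 2: 19.5 * 0.9 * 20.63 = 362.0565
Term 3: 0.5 * 19.5 * 3.6 * 25.99 = 912.249
qu = 1852.389 + 362.0565 + 912.249
qu = 3126.69 kPa


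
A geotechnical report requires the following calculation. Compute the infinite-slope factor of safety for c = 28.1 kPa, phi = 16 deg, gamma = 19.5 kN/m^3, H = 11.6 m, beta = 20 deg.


Result: 1.174

Derivation:
Using Fs = c / (gamma*H*sin(beta)*cos(beta)) + tan(phi)/tan(beta)
Cohesion contribution = 28.1 / (19.5*11.6*sin(20)*cos(20))
Cohesion contribution = 0.386524
Friction contribution = tan(16)/tan(20) = 0.787826
Fs = 0.386524 + 0.787826
Fs = 1.174


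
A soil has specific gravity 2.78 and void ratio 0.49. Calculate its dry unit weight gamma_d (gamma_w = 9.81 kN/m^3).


Result: 18.303 kN/m^3

Derivation:
Using gamma_d = Gs * gamma_w / (1 + e)
gamma_d = 2.78 * 9.81 / (1 + 0.49)
gamma_d = 2.78 * 9.81 / 1.49
gamma_d = 18.303 kN/m^3


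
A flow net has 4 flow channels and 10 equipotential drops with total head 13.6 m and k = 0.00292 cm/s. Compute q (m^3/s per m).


Convert k to m/s for unit consistency with H:
k = 0.00292 cm/s = 0.00292 / 100 m/s = 2.92e-05 m/s
Using q = k * H * Nf / Nd
Nf / Nd = 4 / 10 = 0.4
q = 2.92e-05 * 13.6 * 0.4
q = 0.0001588 m^3/s per m


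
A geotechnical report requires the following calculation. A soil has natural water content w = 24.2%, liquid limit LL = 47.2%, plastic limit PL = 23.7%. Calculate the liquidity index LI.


First compute the plasticity index:
PI = LL - PL = 47.2 - 23.7 = 23.5
Then compute the liquidity index:
LI = (w - PL) / PI
LI = (24.2 - 23.7) / 23.5
LI = 0.021


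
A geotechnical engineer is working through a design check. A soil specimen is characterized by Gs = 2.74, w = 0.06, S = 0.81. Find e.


Result: 0.203

Derivation:
Using the relation e = Gs * w / S
e = 2.74 * 0.06 / 0.81
e = 0.203


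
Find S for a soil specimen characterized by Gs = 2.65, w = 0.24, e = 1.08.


Result: 0.5889

Derivation:
Using S = Gs * w / e
S = 2.65 * 0.24 / 1.08
S = 0.5889
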